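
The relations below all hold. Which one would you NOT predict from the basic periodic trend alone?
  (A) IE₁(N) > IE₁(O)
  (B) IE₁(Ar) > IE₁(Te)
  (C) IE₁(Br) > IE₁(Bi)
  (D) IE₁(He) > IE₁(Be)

(A)

The general trend: IE₁ increases across a period and decreases down a group.
(A) N (period 2, group 15) vs O (period 2, group 16): the stated order contradicts the simple trend.
(B) Ar (period 3, group 18) vs Te (period 5, group 16): the stated order agrees with the simple trend.
(C) Br (period 4, group 17) vs Bi (period 6, group 15): the stated order agrees with the simple trend.
(D) He (period 1, group 18) vs Be (period 2, group 2): the stated order agrees with the simple trend.
The exception is (A): pairing an electron in O's 2p⁴ costs repulsion energy, so O ionizes more easily than half-filled N (2p³).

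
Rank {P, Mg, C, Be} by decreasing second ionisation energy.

The second ionization energy removes an electron from the +1 ion. For each element: P⁺ still has 4 valence electrons; Mg⁺ still has 1 valence electron; C⁺ still has 3 valence electrons; Be⁺ still has 1 valence electron.
All are still removing valence electrons, so compare the +1 ions as you would atoms: IE_2 generally rises across a period (higher Z_eff) and falls down a group (larger shell), subject to the usual subshell exceptions.
Valence configurations: P⁺ [Ne]3s²3p², Mg⁺ [Ne]3s¹, C⁺ [He]2s²2p¹, Be⁺ [He]2s¹.
Approximate IE_2 values (kJ/mol): P 1907, Mg 1451, C 2353, Be 1757.
So the second ionization energies run Mg < Be < P < C.

C, P, Be, Mg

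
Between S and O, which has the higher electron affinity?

S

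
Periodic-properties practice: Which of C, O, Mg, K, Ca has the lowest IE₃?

K

The third ionization energy removes an electron from the +2 ion. For each element: C²⁺ still has 2 valence electrons; O²⁺ still has 4 valence electrons; Mg²⁺ is the bare [Ne] core; K²⁺ is already 1 electron into the core; Ca²⁺ is the bare [Ar] core.
Usually core removal costs more than valence removal, but here the competition is close: a tightly held n=2 valence electron can cost more to remove than an n=3 core electron, so the actual values have to decide it.
Valence configurations: C²⁺ [He]2s², O²⁺ [He]2s²2p².
The numbers (kJ/mol): C 4620, O 5300, Mg 7733, K 4420, Ca 4912.
Putting it together, IE_3: K < C < Ca < O < Mg.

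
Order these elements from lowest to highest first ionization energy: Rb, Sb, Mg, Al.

Removing the outermost electron gets harder across a period and easier down a group.
These span different periods and groups, so the two trends combine.
Al > Rb: both effects reinforce here, so Al is clearly the higher of the two.
Mg > Al: this pair runs against the simple trend — see the exception note.
Sb > Mg: period and group pull opposite ways; the across-period shift dominates (831 vs 738 kJ/mol).
Note the exception: Mg has a higher first ionization energy than Al, contrary to the simple trend — Al's single 3p electron is easier to remove than one from Mg's filled 3s².
Approximate values (kJ/mol): Mg 738, Al 578, Rb 403, Sb 831.
So from lowest to highest: Rb < Al < Mg < Sb.

Rb, Al, Mg, Sb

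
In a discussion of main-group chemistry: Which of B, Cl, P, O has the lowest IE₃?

P

IE_3 is the cost of taking one more electron from the +2 cation: B²⁺ still has 1 valence electron; Cl²⁺ still has 5 valence electrons; P²⁺ still has 3 valence electrons; O²⁺ still has 4 valence electrons.
All are still removing valence electrons, so compare the +2 ions as you would atoms: IE_3 generally rises across a period (higher Z_eff) and falls down a group (larger shell), subject to the usual subshell exceptions.
Valence configurations: B²⁺ [He]2s¹, Cl²⁺ [Ne]3s²3p³, P²⁺ [Ne]3s²3p¹, O²⁺ [He]2s²2p².
Approximate IE_3 values (kJ/mol): B 3660, Cl 3822, P 2914, O 5300.
Overall IE_3 order: P < B < Cl < O.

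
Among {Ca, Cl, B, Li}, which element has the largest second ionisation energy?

Li

Consider each +1 ion: Ca⁺ still has 1 valence electron; Cl⁺ still has 6 valence electrons; B⁺ still has 2 valence electrons; Li⁺ is the bare [He] core.
Pulling an electron out of a noble-gas core costs far more than removing a remaining valence electron, so Li sits at the high end of IE_2.
Valence configurations: Ca⁺ [Ar]4s¹, Cl⁺ [Ne]3s²3p⁴, B⁺ [He]2s².
The numbers (kJ/mol): Ca 1145, Cl 2298, B 2427, Li 7298.
Overall IE_2 order: Ca < Cl < B < Li.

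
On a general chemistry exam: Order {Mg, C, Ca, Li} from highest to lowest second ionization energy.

Consider each +1 ion: Mg⁺ still has 1 valence electron; C⁺ still has 3 valence electrons; Ca⁺ still has 1 valence electron; Li⁺ is the bare [He] core.
Breaking into a closed-shell core is much more expensive than removing a leftover valence electron — Li has the largest IE_2 here.
Valence configurations: Mg⁺ [Ne]3s¹, C⁺ [He]2s²2p¹, Ca⁺ [Ar]4s¹.
Approximate IE_2 values (kJ/mol): Mg 1451, C 2353, Ca 1145, Li 7298.
Hence IE_2: Ca < Mg < C < Li.

Li > C > Mg > Ca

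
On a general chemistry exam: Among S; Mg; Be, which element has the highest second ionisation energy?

S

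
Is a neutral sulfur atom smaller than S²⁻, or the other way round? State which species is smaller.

S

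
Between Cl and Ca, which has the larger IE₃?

IE_3 is the cost of taking one more electron from the +2 cation: Cl²⁺ still has 5 valence electrons; Ca²⁺ is the bare [Ar] core.
Pulling an electron out of a noble-gas core costs far more than removing a remaining valence electron, so Ca sits at the high end of IE_3.
Approximate IE_3 values (kJ/mol): Cl 3822, Ca 4912.
Putting it together, IE_3: Cl < Ca.

Ca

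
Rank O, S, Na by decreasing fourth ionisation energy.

Na > O > S

IE_4 is the cost of taking one more electron from the +3 cation: O³⁺ still has 3 valence electrons; S³⁺ still has 3 valence electrons; Na³⁺ is already 2 electrons into the core.
Breaking into a closed-shell core is much more expensive than removing a leftover valence electron — Na has the largest IE_4 here.
Valence configurations: O³⁺ [He]2s²2p¹, S³⁺ [Ne]3s²3p¹.
The numbers (kJ/mol): O 7469, S 4556, Na 9543.
Putting it together, IE_4: S < O < Na.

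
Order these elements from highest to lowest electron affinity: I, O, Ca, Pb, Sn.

O is in period 2, group 16; Ca is in period 4, group 2; Sn is in period 5, group 14; I is in period 5, group 17; Pb is in period 6, group 14.
EA tends to increase across a period and decrease down a group, though the pattern is less regular than for IE or radius.
Here both period and group differ, so the two effects have to be weighed against each other.
Pb > Ca: the two effects oppose for this pair; the across-period effect wins (35 vs 2 kJ/mol).
Sn > Pb: Sn sits above Pb in group 14, so the down-group effect alone puts Sn higher.
O > Sn: both effects reinforce here, so O is clearly the higher of the two.
I > O: period and group pull opposite ways; the across-period shift dominates (295 vs 141 kJ/mol).
Approximate values (kJ/mol): O 141, Ca 2, Sn 107, I 295, Pb 35.
So from highest to lowest: I > O > Sn > Pb > Ca.

I > O > Sn > Pb > Ca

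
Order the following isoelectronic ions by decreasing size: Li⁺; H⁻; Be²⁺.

All of these have 2 electrons, so size is governed by nuclear charge alone: the more protons, the stronger the pull on the same electron cloud, and the smaller the ion.
Nuclear charges: Be²⁺ (Z=4), Li⁺ (Z=3), H⁻ (Z=1).
Largest to smallest: H⁻ > Li⁺ > Be²⁺.

H⁻, Li⁺, Be²⁺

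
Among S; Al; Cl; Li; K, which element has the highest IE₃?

Li

Consider each +2 ion: S²⁺ still has 4 valence electrons; Al²⁺ still has 1 valence electron; Cl²⁺ still has 5 valence electrons; Li²⁺ is already 1 electron into the core; K²⁺ is already 1 electron into the core.
Pulling an electron out of a noble-gas core costs far more than removing a remaining valence electron, so K and Li sit at the high end of IE_3.
Valence configurations: S²⁺ [Ne]3s²3p², Al²⁺ [Ne]3s¹, Cl²⁺ [Ne]3s²3p³.
Approximate IE_3 values (kJ/mol): S 3357, Al 2745, Cl 3822, Li 11815, K 4420.
So the third ionization energies run Al < S < Cl < K < Li.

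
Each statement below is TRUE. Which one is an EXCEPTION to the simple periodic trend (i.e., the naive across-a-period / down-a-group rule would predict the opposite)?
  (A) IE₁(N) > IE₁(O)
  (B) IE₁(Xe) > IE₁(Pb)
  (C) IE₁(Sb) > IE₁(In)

(A)

The general trend: IE₁ increases across a period and decreases down a group.
(A) N (period 2, group 15) vs O (period 2, group 16): the stated order contradicts the simple trend.
(B) Xe (period 5, group 18) vs Pb (period 6, group 14): the stated order agrees with the simple trend.
(C) Sb (period 5, group 15) vs In (period 5, group 13): the stated order agrees with the simple trend.
The exception is (A): pairing an electron in O's 2p⁴ costs repulsion energy, so O ionizes more easily than half-filled N (2p³).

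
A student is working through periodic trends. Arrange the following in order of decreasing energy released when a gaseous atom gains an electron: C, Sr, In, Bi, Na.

C is in period 2, group 14; Na is in period 3, group 1; Sr is in period 5, group 2; In is in period 5, group 13; Bi is in period 6, group 15.
EA tends to increase across a period and decrease down a group, though the pattern is less regular than for IE or radius.
Neither a single period nor a single group — weigh both effects.
In > Sr: In lies to the right of Sr in period 5, so the across-period effect alone puts In higher.
Na > In: the two effects oppose for this pair; the down-group effect wins (53 vs 29 kJ/mol).
Bi > Na: the two effects oppose for this pair; the across-period effect wins (91 vs 53 kJ/mol).
C > Bi: period and group pull opposite ways; the down-group shift dominates (122 vs 91 kJ/mol).
Tabulated electron affinity (kJ/mol): C 122, Na 53, Sr 5, In 29, Bi 91.
So from highest to lowest: C > Bi > Na > In > Sr.

C, Bi, Na, In, Sr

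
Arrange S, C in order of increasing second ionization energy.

IE_2 is the cost of taking one more electron from the +1 cation: S⁺ still has 5 valence electrons; C⁺ still has 3 valence electrons.
All are still removing valence electrons, so compare the +1 ions as you would atoms: IE_2 generally rises across a period (higher Z_eff) and falls down a group (larger shell), subject to the usual subshell exceptions.
Valence configurations: S⁺ [Ne]3s²3p³, C⁺ [He]2s²2p¹.
The numbers (kJ/mol): S 2252, C 2353.
So the second ionization energies run S < C.

S < C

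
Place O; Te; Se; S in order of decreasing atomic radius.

Te, Se, S, O

O is in period 2, group 16; S is in period 3, group 16; Se is in period 4, group 16; Te is in period 5, group 16.
Radius decreases left→right (rising Z_eff, same n) and increases top→bottom (higher n).
All are in group 16, so atomic radius increases down the group.
So from largest to smallest: Te > Se > S > O.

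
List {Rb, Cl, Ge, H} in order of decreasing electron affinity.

Cl > Ge > H > Rb

H is in period 1, group 1; Cl is in period 3, group 17; Ge is in period 4, group 14; Rb is in period 5, group 1.
Electron affinity generally becomes more exothermic across a period toward the halogens and less exothermic down a group.
These span different periods and groups, so the two trends combine.
H > Rb: H sits above Rb in group 1, so the down-group effect alone puts H higher.
Ge > H: the two effects oppose for this pair; the across-period effect wins (119 vs 73 kJ/mol).
Cl > Ge: both effects reinforce here, so Cl is clearly the higher of the two.
Tabulated electron affinity (kJ/mol): H 73, Cl 349, Ge 119, Rb 47.
So from highest to lowest: Cl > Ge > H > Rb.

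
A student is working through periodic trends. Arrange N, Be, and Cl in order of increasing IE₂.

After 1 electron has been removed, what remains? N⁺ still has 4 valence electrons; Be⁺ still has 1 valence electron; Cl⁺ still has 6 valence electrons.
All are still removing valence electrons, so compare the +1 ions as you would atoms: IE_2 generally rises across a period (higher Z_eff) and falls down a group (larger shell), subject to the usual subshell exceptions.
Valence configurations: N⁺ [He]2s²2p², Be⁺ [He]2s¹, Cl⁺ [Ne]3s²3p⁴.
Tabulated IE_2 (kJ/mol): N 2856, Be 1757, Cl 2298.
Putting it together, IE_2: Be < Cl < N.

Be < Cl < N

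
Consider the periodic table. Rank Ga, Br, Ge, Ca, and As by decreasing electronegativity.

Br > As > Ge > Ga > Ca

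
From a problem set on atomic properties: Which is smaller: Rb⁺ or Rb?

Forming Rb⁺ removes 1 electron from Rb. Fewer electrons for the same nuclear charge means less shielding and a higher Z_eff on the remaining electrons, and for main-group metals the entire outer shell is lost.
A cation is smaller than its parent atom: Rb⁺ < Rb.

Rb⁺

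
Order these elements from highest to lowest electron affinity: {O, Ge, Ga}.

O > Ge > Ga

O is in period 2, group 16; Ga is in period 4, group 13; Ge is in period 4, group 14.
Adding an electron releases more energy for atoms nearer the top right (short of the noble gases).
Neither a single period nor a single group — weigh both effects.
Ge > Ga: both are in period 4; the period trend gives Ge the larger value.
O > Ge: both effects reinforce here, so O is clearly the higher of the two.
For reference (kJ/mol): O 141, Ga 29, Ge 119.
So from highest to lowest: O > Ge > Ga.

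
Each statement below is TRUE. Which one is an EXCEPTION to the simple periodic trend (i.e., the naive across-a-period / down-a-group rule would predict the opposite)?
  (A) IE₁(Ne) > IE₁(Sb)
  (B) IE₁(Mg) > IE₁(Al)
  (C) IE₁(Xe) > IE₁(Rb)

The general trend: first ionization energy increases across a period and decreases down a group.
(A) Ne (period 2, group 18) vs Sb (period 5, group 15): the stated order agrees with the simple trend.
(B) Mg (period 3, group 2) vs Al (period 3, group 13): the stated order contradicts the simple trend.
(C) Xe (period 5, group 18) vs Rb (period 5, group 1): the stated order agrees with the simple trend.
The exception is (B): Al's single 3p electron is easier to remove than one from Mg's filled 3s².

(B)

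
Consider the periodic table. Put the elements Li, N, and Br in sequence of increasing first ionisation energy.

IE₁ increases left→right with effective nuclear charge and decreases top→bottom as the valence shell moves farther out.
Here both period and group differ, so the two effects have to be weighed against each other.
Br > Li: the two effects oppose for this pair; the across-period effect wins (1140 vs 520 kJ/mol).
N > Br: period and group pull opposite ways; the down-group shift dominates (1402 vs 1140 kJ/mol).
Approximate values (kJ/mol): Li 520, N 1402, Br 1140.
So from lowest to highest: Li < Br < N.

Li, Br, N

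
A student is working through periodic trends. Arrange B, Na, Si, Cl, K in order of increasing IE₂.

Si, Cl, B, K, Na

The second ionization energy removes an electron from the +1 ion. For each element: B⁺ still has 2 valence electrons; Na⁺ is the bare [Ne] core; Si⁺ still has 3 valence electrons; Cl⁺ still has 6 valence electrons; K⁺ is the bare [Ar] core.
Breaking into a closed-shell core is much more expensive than removing a leftover valence electron — K and Na have the largest IE_2 here.
Valence configurations: B⁺ [He]2s², Si⁺ [Ne]3s²3p¹, Cl⁺ [Ne]3s²3p⁴.
The numbers (kJ/mol): B 2427, Na 4562, Si 1577, Cl 2298, K 3052.
Putting it together, IE_2: Si < Cl < B < K < Na.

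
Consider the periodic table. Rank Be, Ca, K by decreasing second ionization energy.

K, Be, Ca

Consider each +1 ion: Be⁺ still has 1 valence electron; Ca⁺ still has 1 valence electron; K⁺ is the bare [Ar] core.
Pulling an electron out of a noble-gas core costs far more than removing a remaining valence electron, so K sits at the high end of IE_2.
Valence configurations: Be⁺ [He]2s¹, Ca⁺ [Ar]4s¹.
Approximate IE_2 values (kJ/mol): Be 1757, Ca 1145, K 3052.
Putting it together, IE_2: Ca < Be < K.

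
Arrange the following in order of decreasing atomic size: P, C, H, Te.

Te, P, C, H

H is in period 1, group 1; C is in period 2, group 14; P is in period 3, group 15; Te is in period 5, group 16.
Radius decreases left→right (rising Z_eff, same n) and increases top→bottom (higher n).
Neither a single period nor a single group — weigh both effects.
C > H: period and group pull opposite ways; the down-group shift dominates (75 vs 32 pm).
P > C: period and group pull opposite ways; the down-group shift dominates (111 vs 75 pm).
Te > P: the two effects oppose for this pair; the down-group effect wins (136 vs 111 pm).
Approximate values (pm): H 32, C 75, P 111, Te 136.
So from largest to smallest: Te > P > C > H.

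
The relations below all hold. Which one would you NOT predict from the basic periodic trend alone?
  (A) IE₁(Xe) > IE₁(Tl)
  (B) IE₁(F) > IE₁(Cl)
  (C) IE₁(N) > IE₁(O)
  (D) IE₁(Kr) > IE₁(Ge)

(C)

The general trend: IE₁ increases across a period and decreases down a group.
(A) Xe (period 5, group 18) vs Tl (period 6, group 13): the stated order agrees with the simple trend.
(B) F (period 2, group 17) vs Cl (period 3, group 17): the stated order agrees with the simple trend.
(C) N (period 2, group 15) vs O (period 2, group 16): the stated order contradicts the simple trend.
(D) Kr (period 4, group 18) vs Ge (period 4, group 14): the stated order agrees with the simple trend.
The exception is (C): pairing an electron in O's 2p⁴ costs repulsion energy, so O ionizes more easily than half-filled N (2p³).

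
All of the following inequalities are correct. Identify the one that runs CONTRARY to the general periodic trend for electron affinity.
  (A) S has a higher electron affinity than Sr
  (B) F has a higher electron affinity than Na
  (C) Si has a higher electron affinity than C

The general trend: electron affinity increases across a period and decreases down a group.
(A) S (period 3, group 16) vs Sr (period 5, group 2): the stated order agrees with the simple trend.
(B) F (period 2, group 17) vs Na (period 3, group 1): the stated order agrees with the simple trend.
(C) Si (period 3, group 14) vs C (period 2, group 14): the stated order contradicts the simple trend.
The exception is (C): Si's larger, more diffuse 3p orbitals accept an added electron slightly more readily than C's compact 2p.

(C)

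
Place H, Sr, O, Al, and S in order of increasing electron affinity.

Sr < Al < H < O < S

EA tends to increase across a period and decrease down a group, though the pattern is less regular than for IE or radius.
Here both period and group differ, so the two effects have to be weighed against each other.
Al > Sr: relative to Sr, both the across-period and down-group shifts push Al's electron affinity up.
H > Al: the two effects oppose for this pair; the down-group effect wins (73 vs 42 kJ/mol).
O > H: the two effects oppose for this pair; the across-period effect wins (141 vs 73 kJ/mol).
S > O: this pair runs against the simple trend — see the exception note.
Note the exception: S has a higher electron affinity than O, contrary to the simple trend — the compact 2p subshell of O repels the added electron more than S's larger 3p does.
For reference (kJ/mol): H 73, O 141, Al 42, S 200, Sr 5.
So from lowest to highest: Sr < Al < H < O < S.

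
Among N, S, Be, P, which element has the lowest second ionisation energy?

The second ionization energy removes an electron from the +1 ion. For each element: N⁺ still has 4 valence electrons; S⁺ still has 5 valence electrons; Be⁺ still has 1 valence electron; P⁺ still has 4 valence electrons.
All are still removing valence electrons, so compare the +1 ions as you would atoms: IE_2 generally rises across a period (higher Z_eff) and falls down a group (larger shell), subject to the usual subshell exceptions.
Valence configurations: N⁺ [He]2s²2p², S⁺ [Ne]3s²3p³, Be⁺ [He]2s¹, P⁺ [Ne]3s²3p².
Tabulated IE_2 (kJ/mol): N 2856, S 2252, Be 1757, P 1907.
Putting it together, IE_2: Be < P < S < N.

Be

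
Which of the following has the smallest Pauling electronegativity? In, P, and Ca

Smaller atoms with higher effective nuclear charge are more electronegative.
Neither a single period nor a single group — weigh both effects.
In > Ca: period and group pull opposite ways; the across-period shift dominates (1.78 vs 1.00).
P > In: both effects reinforce here, so P is clearly the higher of the two.
For reference (Pauling): P 2.19, Ca 1.00, In 1.78.
The smallest Pauling electronegativity among these belongs to Ca.

Ca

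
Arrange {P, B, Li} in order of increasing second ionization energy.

P < B < Li

Consider each +1 ion: P⁺ still has 4 valence electrons; B⁺ still has 2 valence electrons; Li⁺ is the bare [He] core.
Pulling an electron out of a noble-gas core costs far more than removing a remaining valence electron, so Li sits at the high end of IE_2.
Valence configurations: P⁺ [Ne]3s²3p², B⁺ [He]2s².
The numbers (kJ/mol): P 1907, B 2427, Li 7298.
Hence IE_2: P < B < Li.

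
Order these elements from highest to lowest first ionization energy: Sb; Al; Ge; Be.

Be is in period 2, group 2; Al is in period 3, group 13; Ge is in period 4, group 14; Sb is in period 5, group 15.
IE₁ increases left→right with effective nuclear charge and decreases top→bottom as the valence shell moves farther out.
A diagonal step moves right (one effect) and down (the opposite effect) at once.
Ge > Al: the two effects oppose for this pair; the across-period effect wins (762 vs 578 kJ/mol).
Sb > Ge: the two effects oppose for this pair; the across-period effect wins (831 vs 762 kJ/mol).
Be > Sb: period and group pull opposite ways; the down-group shift dominates (900 vs 831 kJ/mol).
Tabulated first ionization energy (kJ/mol): Be 900, Al 578, Ge 762, Sb 831.
So from highest to lowest: Be > Sb > Ge > Al.

Be > Sb > Ge > Al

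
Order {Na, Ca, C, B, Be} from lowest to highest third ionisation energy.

Consider each +2 ion: Na²⁺ is already 1 electron into the core; Ca²⁺ is the bare [Ar] core; C²⁺ still has 2 valence electrons; B²⁺ still has 1 valence electron; Be²⁺ is the bare [He] core.
Pulling an electron out of a noble-gas core costs far more than removing a remaining valence electron, so Ca, Na and Be sit at the high end of IE_3.
Valence configurations: C²⁺ [He]2s², B²⁺ [He]2s¹.
Approximate IE_3 values (kJ/mol): Na 6910, Ca 4912, C 4620, B 3660, Be 14849.
So the third ionization energies run B < C < Ca < Na < Be.

B < C < Ca < Na < Be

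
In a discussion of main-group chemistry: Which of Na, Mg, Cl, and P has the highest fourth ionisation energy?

IE_4 is the cost of taking one more electron from the +3 cation: Na³⁺ is already 2 electrons into the core; Mg³⁺ is already 1 electron into the core; Cl³⁺ still has 4 valence electrons; P³⁺ still has 2 valence electrons.
Core electrons are held far more tightly than valence electrons, so Na and Mg top the IE_4 order.
Valence configurations: Cl³⁺ [Ne]3s²3p², P³⁺ [Ne]3s².
Tabulated IE_4 (kJ/mol): Na 9543, Mg 10543, Cl 5159, P 4964.
Hence IE_4: P < Cl < Na < Mg.

Mg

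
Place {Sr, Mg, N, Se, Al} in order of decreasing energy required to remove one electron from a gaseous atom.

N > Se > Mg > Al > Sr

Across a period the outer electron is held more tightly (higher IE₁); down a group it sits in a higher shell, more shielded, and comes off more easily.
Neither a single period nor a single group — weigh both effects.
Al > Sr: relative to Sr, both the across-period and down-group shifts push Al's first ionization energy up.
Mg > Al: this pair runs against the simple trend — see the exception note.
Se > Mg: period and group pull opposite ways; the across-period shift dominates (941 vs 738 kJ/mol).
N > Se: period and group pull opposite ways; the down-group shift dominates (1402 vs 941 kJ/mol).
Note the exception: Mg has a higher first ionization energy than Al, contrary to the simple trend — Al's single 3p electron is easier to remove than one from Mg's filled 3s².
For reference (kJ/mol): N 1402, Mg 738, Al 578, Se 941, Sr 550.
So from highest to lowest: N > Se > Mg > Al > Sr.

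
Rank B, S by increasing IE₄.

The fourth ionization energy removes an electron from the +3 ion. For each element: B³⁺ is the bare [He] core; S³⁺ still has 3 valence electrons.
Core electrons are held far more tightly than valence electrons, so B tops the IE_4 order.
Tabulated IE_4 (kJ/mol): B 25026, S 4556.
So the fourth ionization energies run S < B.

S, B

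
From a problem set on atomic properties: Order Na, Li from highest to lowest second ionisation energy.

Li, Na

IE_2 is the cost of taking one more electron from the +1 cation: Na⁺ is the bare [Ne] core; Li⁺ is the bare [He] core.
All of these are removing an electron from a noble-gas core or deeper; the smaller core (lower principal quantum number) is held far more tightly, and within a period the higher nuclear charge binds the same core more tightly.
Approximate IE_2 values (kJ/mol): Na 4562, Li 7298.
So the second ionization energies run Na < Li.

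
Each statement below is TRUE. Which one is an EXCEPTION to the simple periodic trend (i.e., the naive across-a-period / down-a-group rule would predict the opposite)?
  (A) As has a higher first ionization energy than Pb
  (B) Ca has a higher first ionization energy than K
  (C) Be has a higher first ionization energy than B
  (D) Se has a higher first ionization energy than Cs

(C)

The general trend: first ionization energy increases across a period and decreases down a group.
(A) As (period 4, group 15) vs Pb (period 6, group 14): the stated order agrees with the simple trend.
(B) Ca (period 4, group 2) vs K (period 4, group 1): the stated order agrees with the simple trend.
(C) Be (period 2, group 2) vs B (period 2, group 13): the stated order contradicts the simple trend.
(D) Se (period 4, group 16) vs Cs (period 6, group 1): the stated order agrees with the simple trend.
The exception is (C): removing B's lone 2p electron is easier than breaking Be's filled 2s².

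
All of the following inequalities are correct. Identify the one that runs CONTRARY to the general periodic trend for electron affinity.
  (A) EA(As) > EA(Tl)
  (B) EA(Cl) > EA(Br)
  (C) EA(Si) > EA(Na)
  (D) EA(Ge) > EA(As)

(D)

The general trend: electron affinity increases across a period and decreases down a group.
(A) As (period 4, group 15) vs Tl (period 6, group 13): the stated order agrees with the simple trend.
(B) Cl (period 3, group 17) vs Br (period 4, group 17): the stated order agrees with the simple trend.
(C) Si (period 3, group 14) vs Na (period 3, group 1): the stated order agrees with the simple trend.
(D) Ge (period 4, group 14) vs As (period 4, group 15): the stated order contradicts the simple trend.
The exception is (D): adding an electron to As's half-filled 4p³ is unfavourable, so Ge (4p²) has the more exothermic EA.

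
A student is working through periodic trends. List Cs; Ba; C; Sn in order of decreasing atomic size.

Cs > Ba > Sn > C

C is in period 2, group 14; Sn is in period 5, group 14; Cs is in period 6, group 1; Ba is in period 6, group 2.
Atomic radius shrinks across a period as nuclear charge pulls the same shell inward, and grows down a group as new shells are added.
These span different periods and groups, so the two trends combine.
Sn > C: Sn sits below C in group 14, so the down-group effect alone puts Sn larger.
Ba > Sn: relative to Sn, both the across-period and down-group shifts push Ba's atomic radius up.
Cs > Ba: Cs lies to the left of Ba in period 6, so the across-period effect alone puts Cs larger.
Approximate values (pm): C 75, Sn 140, Cs 232, Ba 196.
So from largest to smallest: Cs > Ba > Sn > C.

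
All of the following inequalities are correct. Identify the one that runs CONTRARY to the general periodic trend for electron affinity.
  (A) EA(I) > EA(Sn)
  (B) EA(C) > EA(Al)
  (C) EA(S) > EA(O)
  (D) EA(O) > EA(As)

(C)

The general trend: electron affinity increases across a period and decreases down a group.
(A) I (period 5, group 17) vs Sn (period 5, group 14): the stated order agrees with the simple trend.
(B) C (period 2, group 14) vs Al (period 3, group 13): the stated order agrees with the simple trend.
(C) S (period 3, group 16) vs O (period 2, group 16): the stated order contradicts the simple trend.
(D) O (period 2, group 16) vs As (period 4, group 15): the stated order agrees with the simple trend.
The exception is (C): the compact 2p subshell of O repels the added electron more than S's larger 3p does.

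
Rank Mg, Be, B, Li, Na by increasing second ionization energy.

Mg, Be, B, Na, Li

IE_2 is the cost of taking one more electron from the +1 cation: Mg⁺ still has 1 valence electron; Be⁺ still has 1 valence electron; B⁺ still has 2 valence electrons; Li⁺ is the bare [He] core; Na⁺ is the bare [Ne] core.
Breaking into a closed-shell core is much more expensive than removing a leftover valence electron — Na and Li have the largest IE_2 here.
Valence configurations: Mg⁺ [Ne]3s¹, Be⁺ [He]2s¹, B⁺ [He]2s².
The numbers (kJ/mol): Mg 1451, Be 1757, B 2427, Li 7298, Na 4562.
Overall IE_2 order: Mg < Be < B < Na < Li.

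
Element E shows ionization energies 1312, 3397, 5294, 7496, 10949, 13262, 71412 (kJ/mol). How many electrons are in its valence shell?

6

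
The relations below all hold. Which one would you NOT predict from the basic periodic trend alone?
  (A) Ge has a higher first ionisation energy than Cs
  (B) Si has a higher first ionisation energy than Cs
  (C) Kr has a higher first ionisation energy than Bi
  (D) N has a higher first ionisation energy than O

The general trend: first ionisation energy increases across a period and decreases down a group.
(A) Ge (period 4, group 14) vs Cs (period 6, group 1): the stated order agrees with the simple trend.
(B) Si (period 3, group 14) vs Cs (period 6, group 1): the stated order agrees with the simple trend.
(C) Kr (period 4, group 18) vs Bi (period 6, group 15): the stated order agrees with the simple trend.
(D) N (period 2, group 15) vs O (period 2, group 16): the stated order contradicts the simple trend.
The exception is (D): pairing an electron in O's 2p⁴ costs repulsion energy, so O ionizes more easily than half-filled N (2p³).

(D)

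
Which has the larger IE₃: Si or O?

O

Consider each +2 ion: Si²⁺ still has 2 valence electrons; O²⁺ still has 4 valence electrons.
All are still removing valence electrons, so compare the +2 ions as you would atoms: IE_3 generally rises across a period (higher Z_eff) and falls down a group (larger shell), subject to the usual subshell exceptions.
Valence configurations: Si²⁺ [Ne]3s², O²⁺ [He]2s²2p².
Approximate IE_3 values (kJ/mol): Si 3232, O 5300.
Hence IE_3: Si < O.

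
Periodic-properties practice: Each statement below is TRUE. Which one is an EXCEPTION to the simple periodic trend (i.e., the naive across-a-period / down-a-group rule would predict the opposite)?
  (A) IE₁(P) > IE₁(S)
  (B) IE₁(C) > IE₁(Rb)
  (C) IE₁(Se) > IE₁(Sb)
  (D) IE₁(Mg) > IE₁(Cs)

The general trend: IE₁ increases across a period and decreases down a group.
(A) P (period 3, group 15) vs S (period 3, group 16): the stated order contradicts the simple trend.
(B) C (period 2, group 14) vs Rb (period 5, group 1): the stated order agrees with the simple trend.
(C) Se (period 4, group 16) vs Sb (period 5, group 15): the stated order agrees with the simple trend.
(D) Mg (period 3, group 2) vs Cs (period 6, group 1): the stated order agrees with the simple trend.
The exception is (A): S (3p⁴) ionizes more easily than half-filled P (3p³) because the paired 3p electron in S is pushed out by e⁻–e⁻ repulsion.

(A)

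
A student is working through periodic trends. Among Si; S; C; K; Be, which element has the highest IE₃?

Be

After 2 electrons have been removed, what remains? Si²⁺ still has 2 valence electrons; S²⁺ still has 4 valence electrons; C²⁺ still has 2 valence electrons; K²⁺ is already 1 electron into the core; Be²⁺ is the bare [He] core.
Usually core removal costs more than valence removal, but here the competition is close: a tightly held n=2 valence electron can cost more to remove than an n=3 core electron, so the actual values have to decide it.
Valence configurations: Si²⁺ [Ne]3s², S²⁺ [Ne]3s²3p², C²⁺ [He]2s².
The numbers (kJ/mol): Si 3232, S 3357, C 4620, K 4420, Be 14849.
Putting it together, IE_3: Si < S < K < C < Be.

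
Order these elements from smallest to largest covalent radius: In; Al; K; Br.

Br < Al < In < K

Al is in period 3, group 13; K is in period 4, group 1; Br is in period 4, group 17; In is in period 5, group 13.
Radius decreases left→right (rising Z_eff, same n) and increases top→bottom (higher n).
Neither a single period nor a single group — weigh both effects.
Al > Br: period and group pull opposite ways; the across-period shift dominates (126 vs 114 pm).
In > Al: In sits below Al in group 13, so the down-group effect alone puts In larger.
K > In: period and group pull opposite ways; the across-period shift dominates (196 vs 142 pm).
Approximate values (pm): Al 126, K 196, Br 114, In 142.
So from smallest to largest: Br < Al < In < K.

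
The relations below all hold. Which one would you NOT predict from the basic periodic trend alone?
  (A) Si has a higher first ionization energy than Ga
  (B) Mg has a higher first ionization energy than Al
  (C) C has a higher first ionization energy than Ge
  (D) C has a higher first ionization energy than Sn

(B)

The general trend: first ionization energy increases across a period and decreases down a group.
(A) Si (period 3, group 14) vs Ga (period 4, group 13): the stated order agrees with the simple trend.
(B) Mg (period 3, group 2) vs Al (period 3, group 13): the stated order contradicts the simple trend.
(C) C (period 2, group 14) vs Ge (period 4, group 14): the stated order agrees with the simple trend.
(D) C (period 2, group 14) vs Sn (period 5, group 14): the stated order agrees with the simple trend.
The exception is (B): Al's single 3p electron is easier to remove than one from Mg's filled 3s².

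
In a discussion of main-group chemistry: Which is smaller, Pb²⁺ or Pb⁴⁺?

Pb⁴⁺

Both ions have Z = 82 protons, but Pb⁴⁺ has lost more electrons, so its remaining electrons feel a larger effective nuclear charge per electron and are pulled in more tightly.
Higher positive charge → smaller ion, so Pb²⁺ > Pb⁴⁺.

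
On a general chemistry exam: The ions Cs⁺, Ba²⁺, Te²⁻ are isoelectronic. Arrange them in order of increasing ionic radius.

Ba²⁺, Cs⁺, Te²⁻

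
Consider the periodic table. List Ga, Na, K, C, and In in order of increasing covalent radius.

C < Ga < In < Na < K

C is in period 2, group 14; Na is in period 3, group 1; K is in period 4, group 1; Ga is in period 4, group 13; In is in period 5, group 13.
Across a period the added protons contract the valence shell; down a group each new principal shell makes the atom larger.
Neither a single period nor a single group — weigh both effects.
Ga > C: relative to C, both the across-period and down-group shifts push Ga's atomic radius up.
In > Ga: In sits below Ga in group 13, so the down-group effect alone puts In larger.
Na > In: the two effects oppose for this pair; the across-period effect wins (155 vs 142 pm).
K > Na: K sits below Na in group 1, so the down-group effect alone puts K larger.
Approximate values (pm): C 75, Na 155, K 196, Ga 124, In 142.
So from smallest to largest: C < Ga < In < Na < K.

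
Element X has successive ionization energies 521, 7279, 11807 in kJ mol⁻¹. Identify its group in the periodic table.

Look for the largest jump between consecutive ionization energies: IE2/IE1 ≈ 14.0, far larger than any earlier ratio.
That jump marks the point where a core electron is being removed. So the atom has 1 valence electron.
A main-group element with 1 valence electron is in group 1.

Group 1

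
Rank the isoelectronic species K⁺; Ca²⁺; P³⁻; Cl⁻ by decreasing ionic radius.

P³⁻ > Cl⁻ > K⁺ > Ca²⁺

All of these have 18 electrons, so size is governed by nuclear charge alone: the more protons, the stronger the pull on the same electron cloud, and the smaller the ion.
Nuclear charges: Ca²⁺ (Z=20), K⁺ (Z=19), Cl⁻ (Z=17), P³⁻ (Z=15).
Largest to smallest: P³⁻ > Cl⁻ > K⁺ > Ca²⁺.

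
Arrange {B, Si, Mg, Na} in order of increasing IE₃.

Consider each +2 ion: B²⁺ still has 1 valence electron; Si²⁺ still has 2 valence electrons; Mg²⁺ is the bare [Ne] core; Na²⁺ is already 1 electron into the core.
Pulling an electron out of a noble-gas core costs far more than removing a remaining valence electron, so Na and Mg sit at the high end of IE_3.
Valence configurations: B²⁺ [He]2s¹, Si²⁺ [Ne]3s².
Approximate IE_3 values (kJ/mol): B 3660, Si 3232, Mg 7733, Na 6910.
Overall IE_3 order: Si < B < Na < Mg.

Si < B < Na < Mg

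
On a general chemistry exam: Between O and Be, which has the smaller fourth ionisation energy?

Consider each +3 ion: O³⁺ still has 3 valence electrons; Be³⁺ is already 1 electron into the core.
Pulling an electron out of a noble-gas core costs far more than removing a remaining valence electron, so Be sits at the high end of IE_4.
Approximate IE_4 values (kJ/mol): O 7469, Be 21007.
Hence IE_4: O < Be.

O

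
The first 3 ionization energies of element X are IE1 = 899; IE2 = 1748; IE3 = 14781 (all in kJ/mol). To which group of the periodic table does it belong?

Group 2

Look for the largest jump between consecutive ionization energies: IE3/IE2 ≈ 8.5, far larger than any earlier ratio.
That jump marks the point where a core electron is being removed. So the atom has 2 valence electrons.
A main-group element with 2 valence electrons is in group 2.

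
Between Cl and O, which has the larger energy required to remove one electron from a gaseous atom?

O

First ionization energy rises across a period (greater Z_eff holds electrons more tightly) and falls down a group (valence electrons are farther from the nucleus).
A diagonal step moves right (one effect) and down (the opposite effect) at once.
O > Cl: the two effects oppose for this pair; the down-group effect wins (1314 vs 1251 kJ/mol).
Tabulated first ionization energy (kJ/mol): O 1314, Cl 1251.
So O has the larger energy required to remove one electron from a gaseous atom (O > Cl).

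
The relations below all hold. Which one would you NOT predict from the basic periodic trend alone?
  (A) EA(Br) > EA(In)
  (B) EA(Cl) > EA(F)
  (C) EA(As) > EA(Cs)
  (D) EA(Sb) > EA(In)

(B)

The general trend: electron affinity increases across a period and decreases down a group.
(A) Br (period 4, group 17) vs In (period 5, group 13): the stated order agrees with the simple trend.
(B) Cl (period 3, group 17) vs F (period 2, group 17): the stated order contradicts the simple trend.
(C) As (period 4, group 15) vs Cs (period 6, group 1): the stated order agrees with the simple trend.
(D) Sb (period 5, group 15) vs In (period 5, group 13): the stated order agrees with the simple trend.
The exception is (B): F's small 2p subshell makes the incoming electron feel strong e⁻–e⁻ repulsion, so Cl actually releases more energy on gaining an electron.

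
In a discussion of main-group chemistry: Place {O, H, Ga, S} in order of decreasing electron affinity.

S > O > H > Ga

H is in period 1, group 1; O is in period 2, group 16; S is in period 3, group 16; Ga is in period 4, group 13.
EA tends to increase across a period and decrease down a group, though the pattern is less regular than for IE or radius.
Neither a single period nor a single group — weigh both effects.
H > Ga: period and group pull opposite ways; the down-group shift dominates (73 vs 29 kJ/mol).
O > H: period and group pull opposite ways; the across-period shift dominates (141 vs 73 kJ/mol).
S > O: this pair runs against the simple trend — see the exception note.
Note the exception: S has a higher electron affinity than O, contrary to the simple trend — the compact 2p subshell of O repels the added electron more than S's larger 3p does.
Tabulated electron affinity (kJ/mol): H 73, O 141, S 200, Ga 29.
So from highest to lowest: S > O > H > Ga.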